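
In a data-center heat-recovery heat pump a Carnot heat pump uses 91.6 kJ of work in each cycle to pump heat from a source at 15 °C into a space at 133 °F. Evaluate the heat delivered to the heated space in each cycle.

T_H = 133 °F → (133 − 32) × 5/9 = 56.11 °C = 329.26 K.
T_C = 15 °C → 15 + 273.15 = 288.15 K.
COP_HP = T_H/(T_H − T_C) = 329.26/41.11 = 8.0091.
Q_H = COP_HP · W = 8.0091 × 91.6 = 734 kJ.

Q_H ≈ 734 kJ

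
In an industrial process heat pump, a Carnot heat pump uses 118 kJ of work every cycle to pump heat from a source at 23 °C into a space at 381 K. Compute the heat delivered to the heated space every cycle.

Q_H ≈ 529.9 kJ

T_C = 23 °C → 23 + 273.15 = 296.15 K.
For a reversible heat pump, COP_HP = T_H/(T_H − T_C) = 381.00/84.85 = 4.4903.
Q_H = COP_HP · W = 4.4903 × 118 = 529.9 kJ.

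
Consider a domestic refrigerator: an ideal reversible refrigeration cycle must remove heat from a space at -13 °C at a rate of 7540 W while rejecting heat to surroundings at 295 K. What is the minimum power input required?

T_C = -13 °C → -13 + 273.15 = 260.15 K.
For a reversible refrigerator, COP_R = T_C/(T_H − T_C) = 260.15/34.85 = 7.4648.
W = Q_C/COP_R = 7540/7.4648 = 1010 W.

Ẇ_in ≈ 1010 W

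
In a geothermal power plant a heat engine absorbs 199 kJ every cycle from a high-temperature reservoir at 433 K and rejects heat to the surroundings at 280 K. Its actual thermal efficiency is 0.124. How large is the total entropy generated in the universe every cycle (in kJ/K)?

W = η·Q_H = 0.124 × 199 = 24.68 kJ, so Q_C = Q_H − W = 174.3 kJ.
Reservoir entropy changes: ΔS_H = −Q_H/T_H = −199/433.00 = -0.4596 kJ/K and ΔS_C = +Q_C/T_C = 174.3/280.00 = 0.6226 kJ/K.
ΔS_univ = −Q_H/T_H + Q_C/T_C = 0.1630 kJ/K (> 0, since η = 0.124 < η_Carnot = 0.353).

ΔS_univ ≈ 0.1630 kJ/K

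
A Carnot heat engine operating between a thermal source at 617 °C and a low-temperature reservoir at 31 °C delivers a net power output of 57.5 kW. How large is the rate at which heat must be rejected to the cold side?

Q̇_C ≈ 29.8 kW

T_H = 617 °C → 617 + 273.15 = 890.15 K.
T_C = 31 °C → 31 + 273.15 = 304.15 K.
The Carnot efficiency is η = 1 − T_C/T_H = 1 − 304.15/890.15 = 0.6583.
Since Q_C/Q_H = T_C/T_H and Q_H = W/η, Q_C = W·T_C/(T_H − T_C) = 57.5 × 304.15/586.00 = 29.8 kW.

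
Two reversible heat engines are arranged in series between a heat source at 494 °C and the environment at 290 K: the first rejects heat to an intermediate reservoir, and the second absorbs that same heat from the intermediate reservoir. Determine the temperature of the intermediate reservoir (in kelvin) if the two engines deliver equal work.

T_m ≈ 529 K

T_H = 494 °C → 494 + 273.15 = 767.15 K.
For reversible stages Q_m = Q_H·(T_m/T_H). Setting W₁ = Q_H(1 − T_m/T_H) equal to W₂ = Q_m(1 − T_C/T_m) = Q_H·(T_m − T_C)/T_H gives T_H − T_m = T_m − T_C, so T_m = (T_H + T_C)/2 = (767.15 + 290.00)/2 = 529 K.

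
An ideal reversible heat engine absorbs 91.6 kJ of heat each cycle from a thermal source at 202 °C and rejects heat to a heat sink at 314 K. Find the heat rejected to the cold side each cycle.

T_H = 202 °C → 202 + 273.15 = 475.15 K.
The Carnot efficiency is η = 1 − T_C/T_H = 1 − 314.00/475.15 = 0.3392.
For a reversible cycle Q_C/Q_H = T_C/T_H, so Q_C = 91.6 × 314.00/475.15 = 60.5 kJ.

Q_C ≈ 60.5 kJ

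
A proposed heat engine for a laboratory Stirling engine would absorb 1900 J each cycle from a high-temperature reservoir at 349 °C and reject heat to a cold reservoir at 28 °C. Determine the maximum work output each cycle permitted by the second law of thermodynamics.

W_max ≈ 980 J

T_H = 349 °C → 349 + 273.15 = 622.15 K.
T_C = 28 °C → 28 + 273.15 = 301.15 K.
By the Carnot theorem, η_max = 1 − T_C/T_H = 1 − 301.15/622.15 = 0.5160.
W_max = η_max · Q_H = 0.5160 × 1900 = 980 J.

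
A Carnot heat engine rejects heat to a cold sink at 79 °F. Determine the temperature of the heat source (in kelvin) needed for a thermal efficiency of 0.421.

T_C = 79 °F → (79 − 32) × 5/9 = 26.11 °C = 299.26 K.
From η = 1 − T_C/T_H, solving for T_H gives T_H = T_C/(1 − η) = 299.26/(1 − 0.421) = 516.9 K.

T_H ≈ 516.9 K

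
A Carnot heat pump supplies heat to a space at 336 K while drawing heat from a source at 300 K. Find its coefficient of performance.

For a reversible heat pump, COP_HP = T_H/(T_H − T_C) = 336.00/(336.00 − 300.00) = 9.33.

COP_HP ≈ 9.33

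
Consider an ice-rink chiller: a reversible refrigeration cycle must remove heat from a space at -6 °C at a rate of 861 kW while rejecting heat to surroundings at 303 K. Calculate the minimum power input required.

T_C = -6 °C → -6 + 273.15 = 267.15 K.
COP_R = T_C/(T_H − T_C) = 267.15/35.85 = 7.4519.
W = Q_C/COP_R = 861/7.4519 = 116 kW.

Ẇ_in ≈ 116 kW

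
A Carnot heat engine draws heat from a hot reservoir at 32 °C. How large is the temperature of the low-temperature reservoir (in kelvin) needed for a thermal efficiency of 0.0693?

T_C ≈ 284 K

T_H = 32 °C → 32 + 273.15 = 305.15 K.
From η = 1 − T_C/T_H, T_C = T_H·(1 − η) = 305.15 × (1 − 0.0693) = 284 K.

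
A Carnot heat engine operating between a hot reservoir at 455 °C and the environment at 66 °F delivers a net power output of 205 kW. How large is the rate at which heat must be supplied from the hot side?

Q̇_H ≈ 342.3 kW

T_H = 455 °C → 455 + 273.15 = 728.15 K.
T_C = 66 °F → (66 − 32) × 5/9 = 18.89 °C = 292.04 K.
Carnot efficiency: η = 1 − T_C/T_H = 1 − 292.04/728.15 = 0.5989.
Q_H = W/η = 205/0.5989 = 342.3 kW.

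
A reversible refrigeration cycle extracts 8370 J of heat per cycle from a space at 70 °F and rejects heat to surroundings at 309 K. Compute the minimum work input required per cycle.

W_in ≈ 419 J

T_C = 70 °F → (70 − 32) × 5/9 = 21.11 °C = 294.26 K.
For a reversible refrigerator, COP_R = T_C/(T_H − T_C) = 294.26/14.74 = 19.9649.
W = Q_C/COP_R = 8370/19.9649 = 419 J.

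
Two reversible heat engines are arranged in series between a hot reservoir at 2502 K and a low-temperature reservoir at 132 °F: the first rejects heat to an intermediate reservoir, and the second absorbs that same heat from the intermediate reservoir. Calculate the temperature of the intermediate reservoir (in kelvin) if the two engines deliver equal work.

T_C = 132 °F → (132 − 32) × 5/9 = 55.56 °C = 328.71 K.
For reversible stages Q_m = Q_H·(T_m/T_H). Setting W₁ = Q_H(1 − T_m/T_H) equal to W₂ = Q_m(1 − T_C/T_m) = Q_H·(T_m − T_C)/T_H gives T_H − T_m = T_m − T_C, so T_m = (T_H + T_C)/2 = (2502.00 + 328.71)/2 = 1420 K.

T_m ≈ 1420 K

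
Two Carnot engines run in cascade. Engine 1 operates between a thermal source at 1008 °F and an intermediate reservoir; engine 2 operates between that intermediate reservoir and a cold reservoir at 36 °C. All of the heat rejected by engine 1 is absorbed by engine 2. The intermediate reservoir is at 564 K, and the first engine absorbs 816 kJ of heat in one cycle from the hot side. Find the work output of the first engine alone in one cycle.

T_H = 1008 °F → (1008 − 32) × 5/9 = 542.22 °C = 815.37 K.
T_C = 36 °C → 36 + 273.15 = 309.15 K.
First-stage efficiency η₁ = 1 − T_m/T_H = 1 − 564.00/815.37 = 0.3083.
W₁ = η₁·Q_H = 0.3083 × 816 = 251.6 kJ.

W₁ ≈ 251.6 kJ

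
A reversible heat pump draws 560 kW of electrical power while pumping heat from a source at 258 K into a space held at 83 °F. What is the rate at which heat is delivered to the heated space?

Q̇_H ≈ 3880 kW

T_H = 83 °F → (83 − 32) × 5/9 = 28.33 °C = 301.48 K.
Reversible heating COP: COP_HP = T_H/(T_H − T_C) = 301.48/43.48 = 6.9333.
Q_H = COP_HP · W = 6.9333 × 560 = 3880 kW.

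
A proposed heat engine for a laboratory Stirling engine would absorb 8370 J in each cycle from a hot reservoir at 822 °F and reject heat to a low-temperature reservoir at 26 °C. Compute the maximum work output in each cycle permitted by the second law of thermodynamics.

T_H = 822 °F → (822 − 32) × 5/9 = 438.89 °C = 712.04 K.
T_C = 26 °C → 26 + 273.15 = 299.15 K.
The upper bound on efficiency is η_max = 1 − T_C/T_H = 1 − 299.15/712.04 = 0.5799.
W_max = η_max · Q_H = 0.5799 × 8370 = 4850 J.

W_max ≈ 4850 J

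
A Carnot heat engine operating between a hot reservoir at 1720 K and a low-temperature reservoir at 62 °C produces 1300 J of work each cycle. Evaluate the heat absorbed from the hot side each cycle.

Q_H ≈ 1615 J

T_C = 62 °C → 62 + 273.15 = 335.15 K.
Carnot efficiency: η = 1 − T_C/T_H = 1 − 335.15/1720.00 = 0.8051.
Q_H = W/η = 1300/0.8051 = 1615 J.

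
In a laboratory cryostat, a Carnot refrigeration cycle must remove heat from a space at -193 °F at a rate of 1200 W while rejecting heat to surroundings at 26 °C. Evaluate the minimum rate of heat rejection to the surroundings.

T_H = 26 °C → 26 + 273.15 = 299.15 K.
T_C = -193 °F → (-193 − 32) × 5/9 = -125.00 °C = 148.15 K.
For a reversible cycle Q_H/Q_C = T_H/T_C, so Q_H = Q_C·T_H/T_C = 1200 × 299.15/148.15 = 2420 W.

Q̇_H ≈ 2420 W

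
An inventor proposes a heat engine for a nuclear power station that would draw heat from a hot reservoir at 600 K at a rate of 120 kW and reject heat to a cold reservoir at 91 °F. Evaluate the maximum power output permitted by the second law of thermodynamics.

Ẇ_max ≈ 58.8 kW

T_C = 91 °F → (91 − 32) × 5/9 = 32.78 °C = 305.93 K.
By the Carnot theorem, η_max = 1 − T_C/T_H = 1 − 305.93/600.00 = 0.4901.
W_max = η_max · Q_H = 0.4901 × 120 = 58.8 kW.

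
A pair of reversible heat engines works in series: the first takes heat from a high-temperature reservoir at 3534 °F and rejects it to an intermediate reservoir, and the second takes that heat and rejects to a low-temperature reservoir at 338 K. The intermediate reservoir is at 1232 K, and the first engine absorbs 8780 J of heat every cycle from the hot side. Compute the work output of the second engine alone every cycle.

T_H = 3534 °F → (3534 − 32) × 5/9 = 1945.56 °C = 2218.71 K.
Heat entering the second stage: Q_m = Q_H·(T_m/T_H) = 8780 × 1232.00/2218.71 = 4880 J.
Second-stage efficiency η₂ = 1 − T_C/T_m = 1 − 338.00/1232.00 = 0.7256, so W₂ = η₂·Q_m = 3540 J.

W₂ ≈ 3540 J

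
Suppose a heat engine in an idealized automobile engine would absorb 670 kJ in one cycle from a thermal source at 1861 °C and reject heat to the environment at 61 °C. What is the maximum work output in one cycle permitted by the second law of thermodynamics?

W_max ≈ 565.1 kJ

T_H = 1861 °C → 1861 + 273.15 = 2134.15 K.
T_C = 61 °C → 61 + 273.15 = 334.15 K.
The second-law ceiling is the Carnot efficiency, η_max = 1 − T_C/T_H = 1 − 334.15/2134.15 = 0.8434.
W_max = η_max · Q_H = 0.8434 × 670 = 565.1 kJ.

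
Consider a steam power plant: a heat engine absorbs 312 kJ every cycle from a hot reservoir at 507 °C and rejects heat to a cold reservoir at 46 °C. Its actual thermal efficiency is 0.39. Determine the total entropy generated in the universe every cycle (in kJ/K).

T_H = 507 °C → 507 + 273.15 = 780.15 K.
T_C = 46 °C → 46 + 273.15 = 319.15 K.
W = η·Q_H = 0.39 × 312 = 121.7 kJ, so Q_C = Q_H − W = 190.3 kJ.
The hot reservoir loses entropy Q_H/T_H = 312/780.15 = 0.3999 kJ/K; the cold reservoir gains Q_C/T_C = 190.3/319.15 = 0.5963 kJ/K.
ΔS_univ = −Q_H/T_H + Q_C/T_C = 0.1964 kJ/K (> 0, since η = 0.39 < η_Carnot = 0.591).

ΔS_univ ≈ 0.1964 kJ/K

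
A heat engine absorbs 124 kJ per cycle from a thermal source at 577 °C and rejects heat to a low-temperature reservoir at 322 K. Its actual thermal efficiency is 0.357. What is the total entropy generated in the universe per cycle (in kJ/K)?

ΔS_univ ≈ 0.1018 kJ/K

T_H = 577 °C → 577 + 273.15 = 850.15 K.
W = η·Q_H = 0.357 × 124 = 44.27 kJ, so Q_C = Q_H − W = 79.73 kJ.
The hot reservoir loses entropy Q_H/T_H = 124/850.15 = 0.1459 kJ/K; the cold reservoir gains Q_C/T_C = 79.73/322.00 = 0.2476 kJ/K.
ΔS_univ = −Q_H/T_H + Q_C/T_C = 0.1018 kJ/K (> 0, since η = 0.357 < η_Carnot = 0.621).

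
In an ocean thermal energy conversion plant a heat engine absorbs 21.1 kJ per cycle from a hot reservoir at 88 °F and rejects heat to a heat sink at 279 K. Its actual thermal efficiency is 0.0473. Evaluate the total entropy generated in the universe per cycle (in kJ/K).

T_H = 88 °F → (88 − 32) × 5/9 = 31.11 °C = 304.26 K.
W = η·Q_H = 0.0473 × 21.1 = 0.9980 kJ, so Q_C = Q_H − W = 20.10 kJ.
The hot reservoir loses entropy Q_H/T_H = 21.1/304.26 = 0.06935 kJ/K; the cold reservoir gains Q_C/T_C = 20.10/279.00 = 0.07205 kJ/K.
ΔS_univ = −Q_H/T_H + Q_C/T_C = 0.00270 kJ/K (> 0, since η = 0.0473 < η_Carnot = 0.083).

ΔS_univ ≈ 0.00270 kJ/K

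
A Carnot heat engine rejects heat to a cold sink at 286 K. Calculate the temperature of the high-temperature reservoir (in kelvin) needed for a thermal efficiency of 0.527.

T_H ≈ 605 K

From η = 1 − T_C/T_H, solving for T_H gives T_H = T_C/(1 − η) = 286.00/(1 − 0.527) = 605 K.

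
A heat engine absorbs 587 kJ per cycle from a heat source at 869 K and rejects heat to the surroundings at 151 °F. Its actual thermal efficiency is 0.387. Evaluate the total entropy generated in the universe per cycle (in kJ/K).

T_C = 151 °F → (151 − 32) × 5/9 = 66.11 °C = 339.26 K.
W = η·Q_H = 0.387 × 587 = 227.2 kJ, so Q_C = Q_H − W = 359.8 kJ.
Reservoir entropy changes: ΔS_H = −Q_H/T_H = −587/869.00 = -0.6755 kJ/K and ΔS_C = +Q_C/T_C = 359.8/339.26 = 1.061 kJ/K.
ΔS_univ = −Q_H/T_H + Q_C/T_C = 0.385 kJ/K (> 0, since η = 0.387 < η_Carnot = 0.610).

ΔS_univ ≈ 0.385 kJ/K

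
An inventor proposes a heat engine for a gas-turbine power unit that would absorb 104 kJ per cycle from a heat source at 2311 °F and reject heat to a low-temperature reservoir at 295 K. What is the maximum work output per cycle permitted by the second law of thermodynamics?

T_H = 2311 °F → (2311 − 32) × 5/9 = 1266.11 °C = 1539.26 K.
No engine can exceed the Carnot limit: η_max = 1 − T_C/T_H = 1 − 295.00/1539.26 = 0.8083.
W_max = η_max · Q_H = 0.8083 × 104 = 84.1 kJ.

W_max ≈ 84.1 kJ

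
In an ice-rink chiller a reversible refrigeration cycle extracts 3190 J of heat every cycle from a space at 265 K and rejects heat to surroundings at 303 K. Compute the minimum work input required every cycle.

W_in ≈ 457.4 J

Carnot COP: COP_R = T_C/(T_H − T_C) = 265.00/38.00 = 6.9737.
W = Q_C/COP_R = 3190/6.9737 = 457.4 J.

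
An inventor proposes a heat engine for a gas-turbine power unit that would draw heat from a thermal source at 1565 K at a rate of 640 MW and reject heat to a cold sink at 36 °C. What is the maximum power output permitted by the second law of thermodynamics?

Ẇ_max ≈ 514 MW

T_C = 36 °C → 36 + 273.15 = 309.15 K.
No engine can exceed the Carnot limit: η_max = 1 − T_C/T_H = 1 − 309.15/1565.00 = 0.8025.
W_max = η_max · Q_H = 0.8025 × 640 = 514 MW.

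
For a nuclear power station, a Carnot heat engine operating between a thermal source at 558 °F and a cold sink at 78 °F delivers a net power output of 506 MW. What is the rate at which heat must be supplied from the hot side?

T_H = 558 °F → (558 − 32) × 5/9 = 292.22 °C = 565.37 K.
T_C = 78 °F → (78 − 32) × 5/9 = 25.56 °C = 298.71 K.
For a reversible engine, η = 1 − T_C/T_H = 1 − 298.71/565.37 = 0.4717.
Q_H = W/η = 506/0.4717 = 1070 MW.

Q̇_H ≈ 1070 MW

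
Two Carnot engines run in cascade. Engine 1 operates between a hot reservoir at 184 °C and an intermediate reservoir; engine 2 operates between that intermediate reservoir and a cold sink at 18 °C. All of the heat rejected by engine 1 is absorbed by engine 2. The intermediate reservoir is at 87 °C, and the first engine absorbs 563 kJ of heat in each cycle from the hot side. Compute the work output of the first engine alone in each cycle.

T_H = 184 °C → 184 + 273.15 = 457.15 K.
T_C = 18 °C → 18 + 273.15 = 291.15 K.
T_m = 87 °C → 87 + 273.15 = 360.15 K.
First-stage efficiency η₁ = 1 − T_m/T_H = 1 − 360.15/457.15 = 0.2122.
W₁ = η₁·Q_H = 0.2122 × 563 = 119 kJ.

W₁ ≈ 119 kJ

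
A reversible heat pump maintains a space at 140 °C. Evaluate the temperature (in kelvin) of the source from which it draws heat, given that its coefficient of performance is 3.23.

T_H = 140 °C → 140 + 273.15 = 413.15 K.
COP_HP = T_H/(T_H − T_C) ⇒ T_C = T_H·(COP_HP − 1)/COP_HP = 413.15 × (3.23 − 1)/3.23 = 285 K.

T_C ≈ 285 K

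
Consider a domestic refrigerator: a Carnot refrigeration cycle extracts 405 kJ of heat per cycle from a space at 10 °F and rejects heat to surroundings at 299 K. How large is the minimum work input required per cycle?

W_in ≈ 59.1 kJ

T_C = 10 °F → (10 − 32) × 5/9 = -12.22 °C = 260.93 K.
Carnot COP: COP_R = T_C/(T_H − T_C) = 260.93/38.07 = 6.8535.
W = Q_C/COP_R = 405/6.8535 = 59.1 kJ.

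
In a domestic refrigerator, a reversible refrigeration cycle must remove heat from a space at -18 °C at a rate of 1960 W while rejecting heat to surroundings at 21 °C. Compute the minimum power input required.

Ẇ_in ≈ 299.6 W

T_H = 21 °C → 21 + 273.15 = 294.15 K.
T_C = -18 °C → -18 + 273.15 = 255.15 K.
COP_R = T_C/(T_H − T_C) = 255.15/39.00 = 6.5423.
W = Q_C/COP_R = 1960/6.5423 = 299.6 W.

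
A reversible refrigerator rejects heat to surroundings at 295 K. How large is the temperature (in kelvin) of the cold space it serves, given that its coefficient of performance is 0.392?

COP_R = T_C/(T_H − T_C) ⇒ T_C = T_H·COP_R/(1 + COP_R) = 295.00 × 0.392/(1 + 0.392) = 83.1 K.

T_C ≈ 83.1 K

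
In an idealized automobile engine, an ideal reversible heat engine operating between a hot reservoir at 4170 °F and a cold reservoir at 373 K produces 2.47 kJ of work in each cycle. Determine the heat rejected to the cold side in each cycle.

Q_C ≈ 0.419 kJ

T_H = 4170 °F → (4170 − 32) × 5/9 = 2298.89 °C = 2572.04 K.
The Carnot efficiency is η = 1 − T_C/T_H = 1 − 373.00/2572.04 = 0.8550.
Since Q_C/Q_H = T_C/T_H and Q_H = W/η, Q_C = W·T_C/(T_H − T_C) = 2.47 × 373.00/2199.04 = 0.419 kJ.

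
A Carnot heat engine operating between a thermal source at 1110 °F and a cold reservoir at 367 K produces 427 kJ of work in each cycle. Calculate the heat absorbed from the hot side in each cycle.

T_H = 1110 °F → (1110 − 32) × 5/9 = 598.89 °C = 872.04 K.
Carnot efficiency: η = 1 − T_C/T_H = 1 − 367.00/872.04 = 0.5791.
Q_H = W/η = 427/0.5791 = 737 kJ.

Q_H ≈ 737 kJ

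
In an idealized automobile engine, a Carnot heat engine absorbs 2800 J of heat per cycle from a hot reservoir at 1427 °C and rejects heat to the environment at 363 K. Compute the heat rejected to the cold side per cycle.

T_H = 1427 °C → 1427 + 273.15 = 1700.15 K.
The Carnot efficiency is η = 1 − T_C/T_H = 1 − 363.00/1700.15 = 0.7865.
For a reversible cycle Q_C/Q_H = T_C/T_H, so Q_C = 2800 × 363.00/1700.15 = 597.8 J.

Q_C ≈ 597.8 J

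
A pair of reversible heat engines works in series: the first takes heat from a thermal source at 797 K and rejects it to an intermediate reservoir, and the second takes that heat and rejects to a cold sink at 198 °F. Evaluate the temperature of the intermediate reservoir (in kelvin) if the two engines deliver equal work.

T_C = 198 °F → (198 − 32) × 5/9 = 92.22 °C = 365.37 K.
For reversible stages Q_m = Q_H·(T_m/T_H). Setting W₁ = Q_H(1 − T_m/T_H) equal to W₂ = Q_m(1 − T_C/T_m) = Q_H·(T_m − T_C)/T_H gives T_H − T_m = T_m − T_C, so T_m = (T_H + T_C)/2 = (797.00 + 365.37)/2 = 581.2 K.

T_m ≈ 581.2 K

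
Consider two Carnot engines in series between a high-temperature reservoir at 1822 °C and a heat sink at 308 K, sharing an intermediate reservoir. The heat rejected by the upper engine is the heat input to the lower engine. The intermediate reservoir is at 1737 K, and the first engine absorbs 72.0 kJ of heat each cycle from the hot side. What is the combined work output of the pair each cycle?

W_total ≈ 61.42 kJ

T_H = 1822 °C → 1822 + 273.15 = 2095.15 K.
Two reversible stages in series are equivalent to a single Carnot engine between T_H and T_C, so η_total = 1 − T_C/T_H = 1 − 308.00/2095.15 = 0.8530.
W_total = η_total · Q_H = 0.8530 × 72.0 = 61.42 kJ.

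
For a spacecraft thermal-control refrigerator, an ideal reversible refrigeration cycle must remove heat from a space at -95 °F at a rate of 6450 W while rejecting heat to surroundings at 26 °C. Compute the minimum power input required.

T_H = 26 °C → 26 + 273.15 = 299.15 K.
T_C = -95 °F → (-95 − 32) × 5/9 = -70.56 °C = 202.59 K.
The reversible coefficient of performance is COP_R = T_C/(T_H − T_C) = 202.59/96.56 = 2.0982.
W = Q_C/COP_R = 6450/2.0982 = 3074 W.

Ẇ_in ≈ 3074 W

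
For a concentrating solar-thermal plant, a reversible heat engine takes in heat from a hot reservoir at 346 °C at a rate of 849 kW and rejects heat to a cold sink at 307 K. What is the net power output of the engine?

T_H = 346 °C → 346 + 273.15 = 619.15 K.
Since the cycle is reversible, η = 1 − T_C/T_H = 1 − 307.00/619.15 = 0.5042.
W = η·Q_H = 0.5042 × 849 = 428.0 kW.

Ẇ ≈ 428.0 kW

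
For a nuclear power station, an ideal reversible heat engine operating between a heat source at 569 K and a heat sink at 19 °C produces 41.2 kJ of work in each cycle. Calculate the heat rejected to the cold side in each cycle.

Q_C ≈ 43.48 kJ

T_C = 19 °C → 19 + 273.15 = 292.15 K.
Since the cycle is reversible, η = 1 − T_C/T_H = 1 − 292.15/569.00 = 0.4866.
Since Q_C/Q_H = T_C/T_H and Q_H = W/η, Q_C = W·T_C/(T_H − T_C) = 41.2 × 292.15/276.85 = 43.48 kJ.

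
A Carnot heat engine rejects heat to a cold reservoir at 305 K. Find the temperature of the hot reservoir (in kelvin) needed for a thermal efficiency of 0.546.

T_H ≈ 671.8 K

From η = 1 − T_C/T_H, solving for T_H gives T_H = T_C/(1 − η) = 305.00/(1 − 0.546) = 671.8 K.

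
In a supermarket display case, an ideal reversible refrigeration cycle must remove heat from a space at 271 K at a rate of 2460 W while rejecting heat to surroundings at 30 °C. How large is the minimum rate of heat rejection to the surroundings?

T_H = 30 °C → 30 + 273.15 = 303.15 K.
For a reversible cycle Q_H/Q_C = T_H/T_C, so Q_H = Q_C·T_H/T_C = 2460 × 303.15/271.00 = 2750 W.

Q̇_H ≈ 2750 W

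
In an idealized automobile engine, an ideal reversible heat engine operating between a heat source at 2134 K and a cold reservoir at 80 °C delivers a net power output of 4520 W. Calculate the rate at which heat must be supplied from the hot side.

T_C = 80 °C → 80 + 273.15 = 353.15 K.
The Carnot efficiency is η = 1 − T_C/T_H = 1 − 353.15/2134.00 = 0.8345.
Q_H = W/η = 4520/0.8345 = 5416 W.

Q̇_H ≈ 5416 W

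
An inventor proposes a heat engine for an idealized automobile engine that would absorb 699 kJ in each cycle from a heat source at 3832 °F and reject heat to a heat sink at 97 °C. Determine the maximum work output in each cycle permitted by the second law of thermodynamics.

T_H = 3832 °F → (3832 − 32) × 5/9 = 2111.11 °C = 2384.26 K.
T_C = 97 °C → 97 + 273.15 = 370.15 K.
The upper bound on efficiency is η_max = 1 − T_C/T_H = 1 − 370.15/2384.26 = 0.8448.
W_max = η_max · Q_H = 0.8448 × 699 = 590 kJ.

W_max ≈ 590 kJ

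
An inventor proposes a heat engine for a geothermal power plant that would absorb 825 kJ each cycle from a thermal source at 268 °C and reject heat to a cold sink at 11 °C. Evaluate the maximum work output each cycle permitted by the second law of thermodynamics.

W_max ≈ 392 kJ

T_H = 268 °C → 268 + 273.15 = 541.15 K.
T_C = 11 °C → 11 + 273.15 = 284.15 K.
The second-law ceiling is the Carnot efficiency, η_max = 1 − T_C/T_H = 1 − 284.15/541.15 = 0.4749.
W_max = η_max · Q_H = 0.4749 × 825 = 392 kJ.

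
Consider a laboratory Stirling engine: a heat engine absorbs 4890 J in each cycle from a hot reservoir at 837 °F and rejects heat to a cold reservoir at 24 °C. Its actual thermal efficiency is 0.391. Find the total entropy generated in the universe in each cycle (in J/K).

T_H = 837 °F → (837 − 32) × 5/9 = 447.22 °C = 720.37 K.
T_C = 24 °C → 24 + 273.15 = 297.15 K.
W = η·Q_H = 0.391 × 4890 = 1912 J, so Q_C = Q_H − W = 2978 J.
The hot reservoir loses entropy Q_H/T_H = 4890/720.37 = 6.788 J/K; the cold reservoir gains Q_C/T_C = 2978/297.15 = 10.02 J/K.
ΔS_univ = −Q_H/T_H + Q_C/T_C = 3.23 J/K (> 0, since η = 0.391 < η_Carnot = 0.588).

ΔS_univ ≈ 3.23 J/K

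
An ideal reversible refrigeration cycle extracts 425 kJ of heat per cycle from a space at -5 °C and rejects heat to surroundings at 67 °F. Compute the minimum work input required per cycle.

W_in ≈ 38.7 kJ

T_H = 67 °F → (67 − 32) × 5/9 = 19.44 °C = 292.59 K.
T_C = -5 °C → -5 + 273.15 = 268.15 K.
For a reversible refrigerator, COP_R = T_C/(T_H − T_C) = 268.15/24.44 = 10.9698.
W = Q_C/COP_R = 425/10.9698 = 38.7 kJ.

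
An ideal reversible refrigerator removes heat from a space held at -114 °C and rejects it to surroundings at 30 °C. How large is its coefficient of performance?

T_H = 30 °C → 30 + 273.15 = 303.15 K.
T_C = -114 °C → -114 + 273.15 = 159.15 K.
For a reversible refrigerator, COP_R = T_C/(T_H − T_C) = 159.15/(303.15 − 159.15) = 1.105.

COP_R ≈ 1.105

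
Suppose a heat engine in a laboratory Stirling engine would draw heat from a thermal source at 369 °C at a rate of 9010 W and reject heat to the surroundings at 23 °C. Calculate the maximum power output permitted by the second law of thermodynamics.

Ẇ_max ≈ 4850 W

T_H = 369 °C → 369 + 273.15 = 642.15 K.
T_C = 23 °C → 23 + 273.15 = 296.15 K.
The upper bound on efficiency is η_max = 1 − T_C/T_H = 1 − 296.15/642.15 = 0.5388.
W_max = η_max · Q_H = 0.5388 × 9010 = 4850 W.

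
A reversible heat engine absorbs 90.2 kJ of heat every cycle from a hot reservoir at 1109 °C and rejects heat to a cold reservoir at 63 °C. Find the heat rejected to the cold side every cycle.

T_H = 1109 °C → 1109 + 273.15 = 1382.15 K.
T_C = 63 °C → 63 + 273.15 = 336.15 K.
Carnot efficiency: η = 1 − T_C/T_H = 1 − 336.15/1382.15 = 0.7568.
For a reversible cycle Q_C/Q_H = T_C/T_H, so Q_C = 90.2 × 336.15/1382.15 = 21.9 kJ.

Q_C ≈ 21.9 kJ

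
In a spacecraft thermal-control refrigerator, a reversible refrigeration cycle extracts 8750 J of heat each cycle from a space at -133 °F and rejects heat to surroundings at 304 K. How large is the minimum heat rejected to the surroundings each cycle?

T_C = -133 °F → (-133 − 32) × 5/9 = -91.67 °C = 181.48 K.
For a reversible cycle Q_H/Q_C = T_H/T_C, so Q_H = Q_C·T_H/T_C = 8750 × 304.00/181.48 = 14660 J.

Q_H ≈ 14660 J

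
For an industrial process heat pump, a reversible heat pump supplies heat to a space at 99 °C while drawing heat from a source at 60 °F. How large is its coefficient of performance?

COP_HP ≈ 4.46

T_H = 99 °C → 99 + 273.15 = 372.15 K.
T_C = 60 °F → (60 − 32) × 5/9 = 15.56 °C = 288.71 K.
For a reversible heat pump, COP_HP = T_H/(T_H − T_C) = 372.15/(372.15 − 288.71) = 4.46.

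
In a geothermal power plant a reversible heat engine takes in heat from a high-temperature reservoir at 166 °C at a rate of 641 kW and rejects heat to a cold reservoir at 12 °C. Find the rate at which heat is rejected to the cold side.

Q̇_C ≈ 416 kW

T_H = 166 °C → 166 + 273.15 = 439.15 K.
T_C = 12 °C → 12 + 273.15 = 285.15 K.
Since the cycle is reversible, η = 1 − T_C/T_H = 1 − 285.15/439.15 = 0.3507.
For a reversible cycle Q_C/Q_H = T_C/T_H, so Q_C = 641 × 285.15/439.15 = 416 kW.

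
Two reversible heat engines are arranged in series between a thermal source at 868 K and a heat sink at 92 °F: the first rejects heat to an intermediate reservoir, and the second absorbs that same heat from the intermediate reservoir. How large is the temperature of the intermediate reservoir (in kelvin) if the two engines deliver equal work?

T_m ≈ 587 K

T_C = 92 °F → (92 − 32) × 5/9 = 33.33 °C = 306.48 K.
For reversible stages Q_m = Q_H·(T_m/T_H). Setting W₁ = Q_H(1 − T_m/T_H) equal to W₂ = Q_m(1 − T_C/T_m) = Q_H·(T_m − T_C)/T_H gives T_H − T_m = T_m − T_C, so T_m = (T_H + T_C)/2 = (868.00 + 306.48)/2 = 587 K.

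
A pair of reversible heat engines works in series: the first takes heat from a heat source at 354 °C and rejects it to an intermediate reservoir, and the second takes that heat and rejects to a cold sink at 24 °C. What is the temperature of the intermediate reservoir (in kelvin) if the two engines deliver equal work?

T_H = 354 °C → 354 + 273.15 = 627.15 K.
T_C = 24 °C → 24 + 273.15 = 297.15 K.
For reversible stages Q_m = Q_H·(T_m/T_H). Setting W₁ = Q_H(1 − T_m/T_H) equal to W₂ = Q_m(1 − T_C/T_m) = Q_H·(T_m − T_C)/T_H gives T_H − T_m = T_m − T_C, so T_m = (T_H + T_C)/2 = (627.15 + 297.15)/2 = 462.1 K.

T_m ≈ 462.1 K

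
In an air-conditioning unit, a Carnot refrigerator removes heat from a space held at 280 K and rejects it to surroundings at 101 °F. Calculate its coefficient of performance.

T_H = 101 °F → (101 − 32) × 5/9 = 38.33 °C = 311.48 K.
COP_R = T_C/(T_H − T_C) = 280.00/(311.48 − 280.00) = 8.894.

COP_R ≈ 8.894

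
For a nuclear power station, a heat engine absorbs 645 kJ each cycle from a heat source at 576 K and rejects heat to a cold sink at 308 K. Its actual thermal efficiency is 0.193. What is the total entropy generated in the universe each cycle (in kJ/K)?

W = η·Q_H = 0.193 × 645 = 124.5 kJ, so Q_C = Q_H − W = 520.5 kJ.
The hot reservoir loses entropy Q_H/T_H = 645/576.00 = 1.120 kJ/K; the cold reservoir gains Q_C/T_C = 520.5/308.00 = 1.690 kJ/K.
ΔS_univ = −Q_H/T_H + Q_C/T_C = 0.5702 kJ/K (> 0, since η = 0.193 < η_Carnot = 0.465).

ΔS_univ ≈ 0.5702 kJ/K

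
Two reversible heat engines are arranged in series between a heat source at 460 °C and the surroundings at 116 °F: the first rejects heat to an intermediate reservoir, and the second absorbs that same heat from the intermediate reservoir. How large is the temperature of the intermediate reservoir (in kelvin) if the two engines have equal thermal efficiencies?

T_H = 460 °C → 460 + 273.15 = 733.15 K.
T_C = 116 °F → (116 − 32) × 5/9 = 46.67 °C = 319.82 K.
Equal efficiencies require 1 − T_m/T_H = 1 − T_C/T_m, i.e. T_m/T_H = T_C/T_m, so T_m = √(T_H·T_C) = √(733.15 × 319.82) = 484 K.

T_m ≈ 484 K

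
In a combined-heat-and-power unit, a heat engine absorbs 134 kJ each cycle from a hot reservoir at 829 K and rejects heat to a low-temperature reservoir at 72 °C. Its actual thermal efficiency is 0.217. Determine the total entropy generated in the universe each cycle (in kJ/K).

T_C = 72 °C → 72 + 273.15 = 345.15 K.
W = η·Q_H = 0.217 × 134 = 29.08 kJ, so Q_C = Q_H − W = 104.9 kJ.
Entropy balance on the reservoirs: −Q_H/T_H = -0.1616 kJ/K, +Q_C/T_C = 0.3040 kJ/K.
ΔS_univ = −Q_H/T_H + Q_C/T_C = 0.142 kJ/K (> 0, since η = 0.217 < η_Carnot = 0.584).

ΔS_univ ≈ 0.142 kJ/K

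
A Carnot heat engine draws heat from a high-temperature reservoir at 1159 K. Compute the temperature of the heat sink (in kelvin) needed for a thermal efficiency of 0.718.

T_C ≈ 326.8 K

From η = 1 − T_C/T_H, T_C = T_H·(1 − η) = 1159.00 × (1 − 0.718) = 326.8 K.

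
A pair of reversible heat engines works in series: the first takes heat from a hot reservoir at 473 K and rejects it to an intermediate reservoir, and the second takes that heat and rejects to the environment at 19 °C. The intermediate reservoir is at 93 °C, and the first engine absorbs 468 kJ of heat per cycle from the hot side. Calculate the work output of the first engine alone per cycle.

W₁ ≈ 106 kJ

T_C = 19 °C → 19 + 273.15 = 292.15 K.
T_m = 93 °C → 93 + 273.15 = 366.15 K.
First-stage efficiency η₁ = 1 − T_m/T_H = 1 − 366.15/473.00 = 0.2259.
W₁ = η₁·Q_H = 0.2259 × 468 = 106 kJ.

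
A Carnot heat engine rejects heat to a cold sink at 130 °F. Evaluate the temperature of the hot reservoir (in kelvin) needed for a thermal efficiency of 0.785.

T_C = 130 °F → (130 − 32) × 5/9 = 54.44 °C = 327.59 K.
From η = 1 − T_C/T_H, solving for T_H gives T_H = T_C/(1 − η) = 327.59/(1 − 0.785) = 1520 K.

T_H ≈ 1520 K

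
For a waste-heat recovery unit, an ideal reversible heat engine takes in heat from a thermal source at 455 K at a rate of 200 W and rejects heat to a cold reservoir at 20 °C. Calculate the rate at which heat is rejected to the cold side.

T_C = 20 °C → 20 + 273.15 = 293.15 K.
Since the cycle is reversible, η = 1 − T_C/T_H = 1 − 293.15/455.00 = 0.3557.
For a reversible cycle Q_C/Q_H = T_C/T_H, so Q_C = 200 × 293.15/455.00 = 129 W.

Q̇_C ≈ 129 W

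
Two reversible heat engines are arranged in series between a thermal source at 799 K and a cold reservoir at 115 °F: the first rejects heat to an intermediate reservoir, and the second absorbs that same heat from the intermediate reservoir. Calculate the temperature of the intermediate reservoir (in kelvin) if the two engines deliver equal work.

T_C = 115 °F → (115 − 32) × 5/9 = 46.11 °C = 319.26 K.
For reversible stages Q_m = Q_H·(T_m/T_H). Setting W₁ = Q_H(1 − T_m/T_H) equal to W₂ = Q_m(1 − T_C/T_m) = Q_H·(T_m − T_C)/T_H gives T_H − T_m = T_m − T_C, so T_m = (T_H + T_C)/2 = (799.00 + 319.26)/2 = 559 K.

T_m ≈ 559 K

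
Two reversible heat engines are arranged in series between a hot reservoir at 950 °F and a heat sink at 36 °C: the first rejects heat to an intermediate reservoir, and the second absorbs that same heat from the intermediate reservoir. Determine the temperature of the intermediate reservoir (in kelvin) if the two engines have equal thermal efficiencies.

T_H = 950 °F → (950 − 32) × 5/9 = 510.00 °C = 783.15 K.
T_C = 36 °C → 36 + 273.15 = 309.15 K.
Equal efficiencies require 1 − T_m/T_H = 1 − T_C/T_m, i.e. T_m/T_H = T_C/T_m, so T_m = √(T_H·T_C) = √(783.15 × 309.15) = 492 K.

T_m ≈ 492 K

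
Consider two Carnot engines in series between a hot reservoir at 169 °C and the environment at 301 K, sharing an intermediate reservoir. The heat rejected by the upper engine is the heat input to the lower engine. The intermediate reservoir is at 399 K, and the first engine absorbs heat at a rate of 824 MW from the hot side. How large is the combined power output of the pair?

T_H = 169 °C → 169 + 273.15 = 442.15 K.
Two reversible stages in series are equivalent to a single Carnot engine between T_H and T_C, so η_total = 1 − T_C/T_H = 1 − 301.00/442.15 = 0.3192.
W_total = η_total · Q_H = 0.3192 × 824 = 263.1 MW.

Ẇ_total ≈ 263.1 MW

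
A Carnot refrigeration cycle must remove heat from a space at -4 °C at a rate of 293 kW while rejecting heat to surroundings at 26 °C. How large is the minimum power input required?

T_H = 26 °C → 26 + 273.15 = 299.15 K.
T_C = -4 °C → -4 + 273.15 = 269.15 K.
For a reversible refrigerator, COP_R = T_C/(T_H − T_C) = 269.15/30.00 = 8.9717.
W = Q_C/COP_R = 293/8.9717 = 32.66 kW.

Ẇ_in ≈ 32.66 kW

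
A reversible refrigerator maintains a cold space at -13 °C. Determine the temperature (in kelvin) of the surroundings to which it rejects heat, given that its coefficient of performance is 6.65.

T_C = -13 °C → -13 + 273.15 = 260.15 K.
COP_R = T_C/(T_H − T_C) ⇒ T_H = T_C·(1 + 1/COP_R) = 260.15 × (1 + 1/6.65) = 299.3 K.

T_H ≈ 299.3 K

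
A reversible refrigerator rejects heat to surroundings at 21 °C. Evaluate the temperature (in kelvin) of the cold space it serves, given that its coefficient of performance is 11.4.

T_C ≈ 270.4 K

T_H = 21 °C → 21 + 273.15 = 294.15 K.
COP_R = T_C/(T_H − T_C) ⇒ T_C = T_H·COP_R/(1 + COP_R) = 294.15 × 11.4/(1 + 11.4) = 270.4 K.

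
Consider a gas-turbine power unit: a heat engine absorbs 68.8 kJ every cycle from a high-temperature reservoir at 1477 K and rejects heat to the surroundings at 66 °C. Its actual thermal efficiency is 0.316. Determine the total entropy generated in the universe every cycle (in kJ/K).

T_C = 66 °C → 66 + 273.15 = 339.15 K.
W = η·Q_H = 0.316 × 68.8 = 21.74 kJ, so Q_C = Q_H − W = 47.06 kJ.
The hot reservoir loses entropy Q_H/T_H = 68.8/1477.00 = 0.04658 kJ/K; the cold reservoir gains Q_C/T_C = 47.06/339.15 = 0.1388 kJ/K.
ΔS_univ = −Q_H/T_H + Q_C/T_C = 0.09218 kJ/K (> 0, since η = 0.316 < η_Carnot = 0.770).

ΔS_univ ≈ 0.09218 kJ/K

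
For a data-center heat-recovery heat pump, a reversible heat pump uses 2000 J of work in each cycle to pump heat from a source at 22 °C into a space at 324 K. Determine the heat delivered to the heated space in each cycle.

T_C = 22 °C → 22 + 273.15 = 295.15 K.
Reversible heating COP: COP_HP = T_H/(T_H − T_C) = 324.00/28.85 = 11.2305.
Q_H = COP_HP · W = 11.2305 × 2000 = 22500 J.

Q_H ≈ 22500 J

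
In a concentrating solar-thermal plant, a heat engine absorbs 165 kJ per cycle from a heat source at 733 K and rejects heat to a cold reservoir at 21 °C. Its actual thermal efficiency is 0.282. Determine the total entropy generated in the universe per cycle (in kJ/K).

T_C = 21 °C → 21 + 273.15 = 294.15 K.
W = η·Q_H = 0.282 × 165 = 46.53 kJ, so Q_C = Q_H − W = 118.5 kJ.
The hot reservoir loses entropy Q_H/T_H = 165/733.00 = 0.2251 kJ/K; the cold reservoir gains Q_C/T_C = 118.5/294.15 = 0.4028 kJ/K.
ΔS_univ = −Q_H/T_H + Q_C/T_C = 0.1777 kJ/K (> 0, since η = 0.282 < η_Carnot = 0.599).

ΔS_univ ≈ 0.1777 kJ/K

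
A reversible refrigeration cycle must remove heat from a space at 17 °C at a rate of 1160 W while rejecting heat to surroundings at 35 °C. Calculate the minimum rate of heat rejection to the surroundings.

Q̇_H ≈ 1230 W

T_H = 35 °C → 35 + 273.15 = 308.15 K.
T_C = 17 °C → 17 + 273.15 = 290.15 K.
For a reversible cycle Q_H/Q_C = T_H/T_C, so Q_H = Q_C·T_H/T_C = 1160 × 308.15/290.15 = 1230 W.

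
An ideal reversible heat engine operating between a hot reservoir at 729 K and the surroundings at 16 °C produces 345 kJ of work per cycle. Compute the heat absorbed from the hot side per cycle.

T_C = 16 °C → 16 + 273.15 = 289.15 K.
The Carnot efficiency is η = 1 − T_C/T_H = 1 − 289.15/729.00 = 0.6034.
Q_H = W/η = 345/0.6034 = 572 kJ.

Q_H ≈ 572 kJ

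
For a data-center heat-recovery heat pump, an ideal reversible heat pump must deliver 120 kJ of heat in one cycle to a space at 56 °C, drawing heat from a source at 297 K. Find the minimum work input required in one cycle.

W_in ≈ 11.72 kJ

T_H = 56 °C → 56 + 273.15 = 329.15 K.
For a reversible heat pump, COP_HP = T_H/(T_H − T_C) = 329.15/32.15 = 10.2379.
W = Q_H/COP_HP = 120/10.2379 = 11.72 kJ.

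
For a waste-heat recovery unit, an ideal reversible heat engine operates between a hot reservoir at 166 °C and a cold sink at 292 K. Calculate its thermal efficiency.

T_H = 166 °C → 166 + 273.15 = 439.15 K.
Carnot efficiency: η = 1 − T_C/T_H = 1 − 292.00/439.15 = 0.335.

η ≈ 0.335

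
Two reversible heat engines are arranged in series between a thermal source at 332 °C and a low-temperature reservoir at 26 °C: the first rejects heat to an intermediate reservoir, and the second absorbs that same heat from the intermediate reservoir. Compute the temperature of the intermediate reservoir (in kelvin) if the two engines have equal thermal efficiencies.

T_m ≈ 425 K

T_H = 332 °C → 332 + 273.15 = 605.15 K.
T_C = 26 °C → 26 + 273.15 = 299.15 K.
Equal efficiencies require 1 − T_m/T_H = 1 − T_C/T_m, i.e. T_m/T_H = T_C/T_m, so T_m = √(T_H·T_C) = √(605.15 × 299.15) = 425 K.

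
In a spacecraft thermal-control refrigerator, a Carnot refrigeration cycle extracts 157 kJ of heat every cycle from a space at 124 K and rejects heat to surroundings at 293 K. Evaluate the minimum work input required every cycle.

W_in ≈ 214 kJ

COP_R = T_C/(T_H − T_C) = 124.00/169.00 = 0.7337.
W = Q_C/COP_R = 157/0.7337 = 214 kJ.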